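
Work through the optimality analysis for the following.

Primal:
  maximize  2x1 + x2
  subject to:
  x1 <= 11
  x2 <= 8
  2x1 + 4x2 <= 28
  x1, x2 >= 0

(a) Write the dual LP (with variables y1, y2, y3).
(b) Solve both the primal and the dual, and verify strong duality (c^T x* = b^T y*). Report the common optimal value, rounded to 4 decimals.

The standard primal-dual pair for 'max c^T x s.t. A x <= b, x >= 0' is:
  Dual:  min b^T y  s.t.  A^T y >= c,  y >= 0.

So the dual LP is:
  minimize  11y1 + 8y2 + 28y3
  subject to:
    y1 + 2y3 >= 2
    y2 + 4y3 >= 1
    y1, y2, y3 >= 0

Solving the primal: x* = (11, 1.5).
  primal value c^T x* = 23.5.
Solving the dual: y* = (1.5, 0, 0.25).
  dual value b^T y* = 23.5.
Strong duality: c^T x* = b^T y*. Confirmed.

23.5


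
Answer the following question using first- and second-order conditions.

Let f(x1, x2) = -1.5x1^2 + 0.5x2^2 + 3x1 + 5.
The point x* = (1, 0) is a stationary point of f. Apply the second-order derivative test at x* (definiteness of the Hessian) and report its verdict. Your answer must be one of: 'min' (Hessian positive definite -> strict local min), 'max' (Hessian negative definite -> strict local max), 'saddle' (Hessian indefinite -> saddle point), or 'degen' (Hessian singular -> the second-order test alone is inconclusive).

Compute the Hessian H = grad^2 f:
  H = [[-3, 0], [0, 1]]
Verify stationarity: grad f(x*) = H x* + g = (0, 0).
Eigenvalues of H: -3, 1.
Eigenvalues have mixed signs, so H is indefinite -> x* is a saddle point.

saddle


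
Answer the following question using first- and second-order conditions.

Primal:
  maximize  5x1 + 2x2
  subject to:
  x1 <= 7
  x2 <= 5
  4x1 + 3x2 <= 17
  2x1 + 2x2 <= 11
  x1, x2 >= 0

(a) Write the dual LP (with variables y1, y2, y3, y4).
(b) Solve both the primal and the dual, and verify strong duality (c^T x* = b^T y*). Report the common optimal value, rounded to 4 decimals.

The standard primal-dual pair for 'max c^T x s.t. A x <= b, x >= 0' is:
  Dual:  min b^T y  s.t.  A^T y >= c,  y >= 0.

So the dual LP is:
  minimize  7y1 + 5y2 + 17y3 + 11y4
  subject to:
    y1 + 4y3 + 2y4 >= 5
    y2 + 3y3 + 2y4 >= 2
    y1, y2, y3, y4 >= 0

Solving the primal: x* = (4.25, 0).
  primal value c^T x* = 21.25.
Solving the dual: y* = (0, 0, 1.25, 0).
  dual value b^T y* = 21.25.
Strong duality: c^T x* = b^T y*. Confirmed.

21.25


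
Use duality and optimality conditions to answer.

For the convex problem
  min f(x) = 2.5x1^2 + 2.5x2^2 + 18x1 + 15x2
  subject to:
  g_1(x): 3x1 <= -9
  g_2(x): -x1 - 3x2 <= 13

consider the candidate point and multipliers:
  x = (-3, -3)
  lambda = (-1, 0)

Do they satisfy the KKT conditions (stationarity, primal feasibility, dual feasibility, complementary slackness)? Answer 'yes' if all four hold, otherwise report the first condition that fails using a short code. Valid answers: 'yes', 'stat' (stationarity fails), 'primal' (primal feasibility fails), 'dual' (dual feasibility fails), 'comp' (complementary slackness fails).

Gradient of f: grad f(x) = Q x + c = (3, 0)
Constraint values g_i(x) = a_i^T x - b_i:
  g_1((-3, -3)) = 0
  g_2((-3, -3)) = -1
Stationarity residual: grad f(x) + sum_i lambda_i a_i = (0, 0)
  -> stationarity OK
Primal feasibility (all g_i <= 0): OK
Dual feasibility (all lambda_i >= 0): FAILS
Complementary slackness (lambda_i * g_i(x) = 0 for all i): OK

Verdict: the first failing condition is dual_feasibility -> dual.

dual


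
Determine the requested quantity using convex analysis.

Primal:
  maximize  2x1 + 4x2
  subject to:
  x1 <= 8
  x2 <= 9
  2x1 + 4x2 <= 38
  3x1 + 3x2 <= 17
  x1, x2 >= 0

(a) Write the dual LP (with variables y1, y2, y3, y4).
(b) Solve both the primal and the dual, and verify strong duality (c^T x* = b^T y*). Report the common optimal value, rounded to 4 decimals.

The standard primal-dual pair for 'max c^T x s.t. A x <= b, x >= 0' is:
  Dual:  min b^T y  s.t.  A^T y >= c,  y >= 0.

So the dual LP is:
  minimize  8y1 + 9y2 + 38y3 + 17y4
  subject to:
    y1 + 2y3 + 3y4 >= 2
    y2 + 4y3 + 3y4 >= 4
    y1, y2, y3, y4 >= 0

Solving the primal: x* = (0, 5.6667).
  primal value c^T x* = 22.6667.
Solving the dual: y* = (0, 0, 0, 1.3333).
  dual value b^T y* = 22.6667.
Strong duality: c^T x* = b^T y*. Confirmed.

22.6667


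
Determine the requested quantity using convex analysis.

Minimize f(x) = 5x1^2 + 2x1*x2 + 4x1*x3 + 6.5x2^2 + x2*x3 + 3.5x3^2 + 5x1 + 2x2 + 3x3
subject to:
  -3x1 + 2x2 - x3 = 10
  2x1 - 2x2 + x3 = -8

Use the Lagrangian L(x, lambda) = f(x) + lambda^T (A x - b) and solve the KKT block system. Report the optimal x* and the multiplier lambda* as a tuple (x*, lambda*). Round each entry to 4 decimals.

Form the Lagrangian:
  L(x, lambda) = (1/2) x^T Q x + c^T x + lambda^T (A x - b)
Stationarity (grad_x L = 0): Q x + c + A^T lambda = 0.
Primal feasibility: A x = b.

This gives the KKT block system:
  [ Q   A^T ] [ x     ]   [-c ]
  [ A    0  ] [ lambda ] = [ b ]

Solving the linear system:
  x*      = (-2, 1.6, -0.8)
  lambda* = (3, 12)
  f(x*)   = 28.4

x* = (-2, 1.6, -0.8), lambda* = (3, 12)


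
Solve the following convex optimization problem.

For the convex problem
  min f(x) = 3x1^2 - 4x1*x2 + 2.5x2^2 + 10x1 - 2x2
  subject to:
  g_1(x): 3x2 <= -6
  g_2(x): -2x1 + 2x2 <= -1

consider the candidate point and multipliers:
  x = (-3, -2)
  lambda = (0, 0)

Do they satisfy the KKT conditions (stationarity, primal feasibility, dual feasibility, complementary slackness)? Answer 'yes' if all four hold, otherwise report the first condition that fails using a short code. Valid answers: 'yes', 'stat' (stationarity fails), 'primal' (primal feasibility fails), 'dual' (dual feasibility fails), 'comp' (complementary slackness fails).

Gradient of f: grad f(x) = Q x + c = (0, 0)
Constraint values g_i(x) = a_i^T x - b_i:
  g_1((-3, -2)) = 0
  g_2((-3, -2)) = 3
Stationarity residual: grad f(x) + sum_i lambda_i a_i = (0, 0)
  -> stationarity OK
Primal feasibility (all g_i <= 0): FAILS
Dual feasibility (all lambda_i >= 0): OK
Complementary slackness (lambda_i * g_i(x) = 0 for all i): OK

Verdict: the first failing condition is primal_feasibility -> primal.

primal


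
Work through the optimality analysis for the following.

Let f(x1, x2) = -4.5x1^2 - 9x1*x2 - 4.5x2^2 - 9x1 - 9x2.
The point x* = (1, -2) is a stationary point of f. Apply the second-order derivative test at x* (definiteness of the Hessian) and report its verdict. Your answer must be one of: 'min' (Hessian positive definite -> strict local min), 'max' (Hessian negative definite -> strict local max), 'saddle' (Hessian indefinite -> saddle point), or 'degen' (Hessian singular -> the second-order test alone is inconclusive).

Compute the Hessian H = grad^2 f:
  H = [[-9, -9], [-9, -9]]
Verify stationarity: grad f(x*) = H x* + g = (0, 0).
Eigenvalues of H: -18, 0.
H has a zero eigenvalue (singular; negative semidefinite but not definite), so H is neither positive definite, negative definite, nor indefinite. The second-order test alone is inconclusive -> degen.
(Indeed, f is constant along the null direction of H through x*, so x* is not a strict local extremum.)

degen


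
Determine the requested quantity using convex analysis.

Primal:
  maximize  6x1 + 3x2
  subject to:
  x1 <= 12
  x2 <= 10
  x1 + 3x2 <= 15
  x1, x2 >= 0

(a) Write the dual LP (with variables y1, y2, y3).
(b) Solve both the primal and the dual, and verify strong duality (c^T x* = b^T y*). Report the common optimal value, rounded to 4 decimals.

The standard primal-dual pair for 'max c^T x s.t. A x <= b, x >= 0' is:
  Dual:  min b^T y  s.t.  A^T y >= c,  y >= 0.

So the dual LP is:
  minimize  12y1 + 10y2 + 15y3
  subject to:
    y1 + y3 >= 6
    y2 + 3y3 >= 3
    y1, y2, y3 >= 0

Solving the primal: x* = (12, 1).
  primal value c^T x* = 75.
Solving the dual: y* = (5, 0, 1).
  dual value b^T y* = 75.
Strong duality: c^T x* = b^T y*. Confirmed.

75


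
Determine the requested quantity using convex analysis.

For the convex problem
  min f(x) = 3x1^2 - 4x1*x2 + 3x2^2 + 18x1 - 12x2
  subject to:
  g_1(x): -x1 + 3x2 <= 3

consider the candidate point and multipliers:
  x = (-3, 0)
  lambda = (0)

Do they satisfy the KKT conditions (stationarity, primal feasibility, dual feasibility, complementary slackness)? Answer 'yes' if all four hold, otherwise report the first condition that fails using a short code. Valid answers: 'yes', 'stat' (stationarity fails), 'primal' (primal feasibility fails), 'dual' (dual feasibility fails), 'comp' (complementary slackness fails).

Gradient of f: grad f(x) = Q x + c = (0, 0)
Constraint values g_i(x) = a_i^T x - b_i:
  g_1((-3, 0)) = 0
Stationarity residual: grad f(x) + sum_i lambda_i a_i = (0, 0)
  -> stationarity OK
Primal feasibility (all g_i <= 0): OK
Dual feasibility (all lambda_i >= 0): OK
Complementary slackness (lambda_i * g_i(x) = 0 for all i): OK

Verdict: yes, KKT holds.

yes


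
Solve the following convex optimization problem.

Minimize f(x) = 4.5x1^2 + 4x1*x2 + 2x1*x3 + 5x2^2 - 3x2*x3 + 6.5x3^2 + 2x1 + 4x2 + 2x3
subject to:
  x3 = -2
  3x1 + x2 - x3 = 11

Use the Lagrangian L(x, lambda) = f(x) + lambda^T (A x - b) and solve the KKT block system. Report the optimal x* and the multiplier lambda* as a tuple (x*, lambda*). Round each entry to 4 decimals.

Form the Lagrangian:
  L(x, lambda) = (1/2) x^T Q x + c^T x + lambda^T (A x - b)
Stationarity (grad_x L = 0): Q x + c + A^T lambda = 0.
Primal feasibility: A x = b.

This gives the KKT block system:
  [ Q   A^T ] [ x     ]   [-c ]
  [ A    0  ] [ lambda ] = [ b ]

Solving the linear system:
  x*      = (3.5467, -1.64, -2)
  lambda* = (4.2, -7.7867)
  f(x*)   = 45.2933

x* = (3.5467, -1.64, -2), lambda* = (4.2, -7.7867)


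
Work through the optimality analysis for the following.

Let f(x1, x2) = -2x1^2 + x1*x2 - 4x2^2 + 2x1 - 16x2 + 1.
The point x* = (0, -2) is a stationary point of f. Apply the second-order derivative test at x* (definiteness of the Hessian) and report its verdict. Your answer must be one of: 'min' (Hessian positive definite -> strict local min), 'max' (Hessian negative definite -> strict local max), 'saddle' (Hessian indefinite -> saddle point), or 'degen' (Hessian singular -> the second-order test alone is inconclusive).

Compute the Hessian H = grad^2 f:
  H = [[-4, 1], [1, -8]]
Verify stationarity: grad f(x*) = H x* + g = (0, 0).
Eigenvalues of H: -8.2361, -3.7639.
Both eigenvalues < 0, so H is negative definite -> x* is a strict local max.

max


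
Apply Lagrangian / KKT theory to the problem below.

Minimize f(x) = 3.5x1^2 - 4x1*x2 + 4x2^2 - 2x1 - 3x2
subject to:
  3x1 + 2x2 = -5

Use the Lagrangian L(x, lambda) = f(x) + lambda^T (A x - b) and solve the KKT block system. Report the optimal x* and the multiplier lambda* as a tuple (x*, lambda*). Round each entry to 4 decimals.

Form the Lagrangian:
  L(x, lambda) = (1/2) x^T Q x + c^T x + lambda^T (A x - b)
Stationarity (grad_x L = 0): Q x + c + A^T lambda = 0.
Primal feasibility: A x = b.

This gives the KKT block system:
  [ Q   A^T ] [ x     ]   [-c ]
  [ A    0  ] [ lambda ] = [ b ]

Solving the linear system:
  x*      = (-1.1486, -0.777)
  lambda* = (2.3108)
  f(x*)   = 8.0912

x* = (-1.1486, -0.777), lambda* = (2.3108)


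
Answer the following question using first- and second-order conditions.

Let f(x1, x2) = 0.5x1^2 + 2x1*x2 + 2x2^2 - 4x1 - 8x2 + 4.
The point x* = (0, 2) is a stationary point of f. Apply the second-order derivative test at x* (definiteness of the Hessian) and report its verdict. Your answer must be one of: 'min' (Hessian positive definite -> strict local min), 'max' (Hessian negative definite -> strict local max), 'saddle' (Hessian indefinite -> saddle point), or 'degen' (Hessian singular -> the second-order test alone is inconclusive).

Compute the Hessian H = grad^2 f:
  H = [[1, 2], [2, 4]]
Verify stationarity: grad f(x*) = H x* + g = (0, 0).
Eigenvalues of H: 0, 5.
H has a zero eigenvalue (singular; positive semidefinite but not definite), so H is neither positive definite, negative definite, nor indefinite. The second-order test alone is inconclusive -> degen.
(Indeed, f is constant along the null direction of H through x*, so x* is not a strict local extremum.)

degen


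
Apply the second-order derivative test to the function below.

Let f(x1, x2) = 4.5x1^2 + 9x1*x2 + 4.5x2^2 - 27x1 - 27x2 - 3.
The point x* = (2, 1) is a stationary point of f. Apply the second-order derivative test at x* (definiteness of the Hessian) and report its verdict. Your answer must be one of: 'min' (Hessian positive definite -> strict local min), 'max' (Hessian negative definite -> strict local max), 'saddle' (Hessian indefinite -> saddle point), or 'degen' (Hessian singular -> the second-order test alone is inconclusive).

Compute the Hessian H = grad^2 f:
  H = [[9, 9], [9, 9]]
Verify stationarity: grad f(x*) = H x* + g = (0, 0).
Eigenvalues of H: 0, 18.
H has a zero eigenvalue (singular; positive semidefinite but not definite), so H is neither positive definite, negative definite, nor indefinite. The second-order test alone is inconclusive -> degen.
(Indeed, f is constant along the null direction of H through x*, so x* is not a strict local extremum.)

degen


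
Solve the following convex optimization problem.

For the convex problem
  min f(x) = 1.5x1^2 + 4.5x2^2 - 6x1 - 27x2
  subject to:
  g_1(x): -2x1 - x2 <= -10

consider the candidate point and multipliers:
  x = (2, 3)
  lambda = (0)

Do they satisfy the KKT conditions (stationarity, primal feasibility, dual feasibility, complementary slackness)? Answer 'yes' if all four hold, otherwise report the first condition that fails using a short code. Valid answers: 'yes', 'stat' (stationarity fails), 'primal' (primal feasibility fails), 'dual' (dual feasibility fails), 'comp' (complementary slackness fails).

Gradient of f: grad f(x) = Q x + c = (0, 0)
Constraint values g_i(x) = a_i^T x - b_i:
  g_1((2, 3)) = 3
Stationarity residual: grad f(x) + sum_i lambda_i a_i = (0, 0)
  -> stationarity OK
Primal feasibility (all g_i <= 0): FAILS
Dual feasibility (all lambda_i >= 0): OK
Complementary slackness (lambda_i * g_i(x) = 0 for all i): OK

Verdict: the first failing condition is primal_feasibility -> primal.

primal


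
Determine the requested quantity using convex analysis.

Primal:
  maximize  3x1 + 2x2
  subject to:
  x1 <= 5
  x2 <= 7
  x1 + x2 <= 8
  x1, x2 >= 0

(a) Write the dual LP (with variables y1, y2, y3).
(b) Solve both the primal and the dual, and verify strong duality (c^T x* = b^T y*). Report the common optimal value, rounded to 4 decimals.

The standard primal-dual pair for 'max c^T x s.t. A x <= b, x >= 0' is:
  Dual:  min b^T y  s.t.  A^T y >= c,  y >= 0.

So the dual LP is:
  minimize  5y1 + 7y2 + 8y3
  subject to:
    y1 + y3 >= 3
    y2 + y3 >= 2
    y1, y2, y3 >= 0

Solving the primal: x* = (5, 3).
  primal value c^T x* = 21.
Solving the dual: y* = (1, 0, 2).
  dual value b^T y* = 21.
Strong duality: c^T x* = b^T y*. Confirmed.

21


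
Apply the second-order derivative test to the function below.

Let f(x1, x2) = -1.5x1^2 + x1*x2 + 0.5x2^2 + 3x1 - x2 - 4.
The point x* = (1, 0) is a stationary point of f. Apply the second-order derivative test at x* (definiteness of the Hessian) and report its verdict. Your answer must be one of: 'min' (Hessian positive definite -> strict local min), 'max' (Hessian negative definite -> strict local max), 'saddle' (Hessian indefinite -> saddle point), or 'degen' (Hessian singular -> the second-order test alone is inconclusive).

Compute the Hessian H = grad^2 f:
  H = [[-3, 1], [1, 1]]
Verify stationarity: grad f(x*) = H x* + g = (0, 0).
Eigenvalues of H: -3.2361, 1.2361.
Eigenvalues have mixed signs, so H is indefinite -> x* is a saddle point.

saddle


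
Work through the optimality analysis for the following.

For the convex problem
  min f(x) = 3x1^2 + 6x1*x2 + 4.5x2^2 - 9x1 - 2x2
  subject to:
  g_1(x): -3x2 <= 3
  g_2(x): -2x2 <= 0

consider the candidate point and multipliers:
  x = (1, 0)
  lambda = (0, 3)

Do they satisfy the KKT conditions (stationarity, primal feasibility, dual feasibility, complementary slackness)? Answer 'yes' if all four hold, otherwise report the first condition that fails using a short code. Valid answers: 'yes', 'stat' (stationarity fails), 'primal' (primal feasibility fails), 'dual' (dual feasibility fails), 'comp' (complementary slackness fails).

Gradient of f: grad f(x) = Q x + c = (-3, 4)
Constraint values g_i(x) = a_i^T x - b_i:
  g_1((1, 0)) = -3
  g_2((1, 0)) = 0
Stationarity residual: grad f(x) + sum_i lambda_i a_i = (-3, -2)
  -> stationarity FAILS
Primal feasibility (all g_i <= 0): OK
Dual feasibility (all lambda_i >= 0): OK
Complementary slackness (lambda_i * g_i(x) = 0 for all i): OK

Verdict: the first failing condition is stationarity -> stat.

stat


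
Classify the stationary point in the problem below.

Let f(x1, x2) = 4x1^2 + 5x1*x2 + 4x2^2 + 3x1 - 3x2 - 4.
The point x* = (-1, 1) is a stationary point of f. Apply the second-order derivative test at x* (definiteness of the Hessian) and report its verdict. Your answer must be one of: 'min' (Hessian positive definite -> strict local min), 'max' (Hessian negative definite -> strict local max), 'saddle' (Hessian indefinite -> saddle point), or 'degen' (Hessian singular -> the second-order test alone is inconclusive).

Compute the Hessian H = grad^2 f:
  H = [[8, 5], [5, 8]]
Verify stationarity: grad f(x*) = H x* + g = (0, 0).
Eigenvalues of H: 3, 13.
Both eigenvalues > 0, so H is positive definite -> x* is a strict local min.

min


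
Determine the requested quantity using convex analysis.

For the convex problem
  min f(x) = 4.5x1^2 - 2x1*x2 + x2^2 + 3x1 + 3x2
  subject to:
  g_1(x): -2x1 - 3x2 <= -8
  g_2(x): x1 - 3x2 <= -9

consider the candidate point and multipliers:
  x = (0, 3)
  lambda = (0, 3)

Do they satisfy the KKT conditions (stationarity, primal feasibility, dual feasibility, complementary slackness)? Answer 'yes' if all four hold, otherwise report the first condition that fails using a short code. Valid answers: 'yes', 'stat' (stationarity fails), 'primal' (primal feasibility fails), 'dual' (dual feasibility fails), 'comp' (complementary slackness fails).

Gradient of f: grad f(x) = Q x + c = (-3, 9)
Constraint values g_i(x) = a_i^T x - b_i:
  g_1((0, 3)) = -1
  g_2((0, 3)) = 0
Stationarity residual: grad f(x) + sum_i lambda_i a_i = (0, 0)
  -> stationarity OK
Primal feasibility (all g_i <= 0): OK
Dual feasibility (all lambda_i >= 0): OK
Complementary slackness (lambda_i * g_i(x) = 0 for all i): OK

Verdict: yes, KKT holds.

yes


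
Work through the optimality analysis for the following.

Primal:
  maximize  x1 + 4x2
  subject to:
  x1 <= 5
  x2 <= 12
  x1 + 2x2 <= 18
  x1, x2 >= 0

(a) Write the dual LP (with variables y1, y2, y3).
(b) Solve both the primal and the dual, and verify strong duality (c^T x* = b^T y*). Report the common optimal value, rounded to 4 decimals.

The standard primal-dual pair for 'max c^T x s.t. A x <= b, x >= 0' is:
  Dual:  min b^T y  s.t.  A^T y >= c,  y >= 0.

So the dual LP is:
  minimize  5y1 + 12y2 + 18y3
  subject to:
    y1 + y3 >= 1
    y2 + 2y3 >= 4
    y1, y2, y3 >= 0

Solving the primal: x* = (0, 9).
  primal value c^T x* = 36.
Solving the dual: y* = (0, 0, 2).
  dual value b^T y* = 36.
Strong duality: c^T x* = b^T y*. Confirmed.

36


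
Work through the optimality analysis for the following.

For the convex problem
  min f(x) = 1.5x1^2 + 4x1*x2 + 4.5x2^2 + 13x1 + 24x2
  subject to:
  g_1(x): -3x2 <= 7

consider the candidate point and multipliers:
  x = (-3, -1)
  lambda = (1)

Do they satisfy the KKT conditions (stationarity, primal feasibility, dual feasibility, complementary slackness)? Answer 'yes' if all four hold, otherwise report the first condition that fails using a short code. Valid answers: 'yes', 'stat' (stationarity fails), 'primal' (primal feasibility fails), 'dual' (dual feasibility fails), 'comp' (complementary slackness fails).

Gradient of f: grad f(x) = Q x + c = (0, 3)
Constraint values g_i(x) = a_i^T x - b_i:
  g_1((-3, -1)) = -4
Stationarity residual: grad f(x) + sum_i lambda_i a_i = (0, 0)
  -> stationarity OK
Primal feasibility (all g_i <= 0): OK
Dual feasibility (all lambda_i >= 0): OK
Complementary slackness (lambda_i * g_i(x) = 0 for all i): FAILS

Verdict: the first failing condition is complementary_slackness -> comp.

comp


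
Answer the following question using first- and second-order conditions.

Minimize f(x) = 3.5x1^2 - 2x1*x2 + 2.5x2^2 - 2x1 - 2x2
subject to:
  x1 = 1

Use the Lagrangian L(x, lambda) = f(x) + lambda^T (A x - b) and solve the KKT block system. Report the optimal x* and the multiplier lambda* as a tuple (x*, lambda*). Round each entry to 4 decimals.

Form the Lagrangian:
  L(x, lambda) = (1/2) x^T Q x + c^T x + lambda^T (A x - b)
Stationarity (grad_x L = 0): Q x + c + A^T lambda = 0.
Primal feasibility: A x = b.

This gives the KKT block system:
  [ Q   A^T ] [ x     ]   [-c ]
  [ A    0  ] [ lambda ] = [ b ]

Solving the linear system:
  x*      = (1, 0.8)
  lambda* = (-3.4)
  f(x*)   = -0.1

x* = (1, 0.8), lambda* = (-3.4)


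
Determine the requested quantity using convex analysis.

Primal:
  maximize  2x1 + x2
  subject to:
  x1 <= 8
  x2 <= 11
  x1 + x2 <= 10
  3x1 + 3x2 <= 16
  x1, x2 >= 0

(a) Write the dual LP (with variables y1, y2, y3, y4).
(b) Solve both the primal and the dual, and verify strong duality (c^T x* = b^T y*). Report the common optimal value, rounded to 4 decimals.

The standard primal-dual pair for 'max c^T x s.t. A x <= b, x >= 0' is:
  Dual:  min b^T y  s.t.  A^T y >= c,  y >= 0.

So the dual LP is:
  minimize  8y1 + 11y2 + 10y3 + 16y4
  subject to:
    y1 + y3 + 3y4 >= 2
    y2 + y3 + 3y4 >= 1
    y1, y2, y3, y4 >= 0

Solving the primal: x* = (5.3333, 0).
  primal value c^T x* = 10.6667.
Solving the dual: y* = (0, 0, 0, 0.6667).
  dual value b^T y* = 10.6667.
Strong duality: c^T x* = b^T y*. Confirmed.

10.6667


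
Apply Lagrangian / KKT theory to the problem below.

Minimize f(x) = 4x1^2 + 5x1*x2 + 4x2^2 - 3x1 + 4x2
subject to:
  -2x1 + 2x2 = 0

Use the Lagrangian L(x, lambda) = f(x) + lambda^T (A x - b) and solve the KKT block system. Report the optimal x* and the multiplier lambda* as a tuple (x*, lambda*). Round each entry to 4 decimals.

Form the Lagrangian:
  L(x, lambda) = (1/2) x^T Q x + c^T x + lambda^T (A x - b)
Stationarity (grad_x L = 0): Q x + c + A^T lambda = 0.
Primal feasibility: A x = b.

This gives the KKT block system:
  [ Q   A^T ] [ x     ]   [-c ]
  [ A    0  ] [ lambda ] = [ b ]

Solving the linear system:
  x*      = (-0.0385, -0.0385)
  lambda* = (-1.75)
  f(x*)   = -0.0192

x* = (-0.0385, -0.0385), lambda* = (-1.75)


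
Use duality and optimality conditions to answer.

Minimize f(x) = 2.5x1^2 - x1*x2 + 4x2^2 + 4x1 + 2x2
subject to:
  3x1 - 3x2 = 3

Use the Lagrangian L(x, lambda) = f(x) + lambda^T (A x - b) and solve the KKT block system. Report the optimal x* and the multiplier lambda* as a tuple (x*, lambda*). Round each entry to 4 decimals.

Form the Lagrangian:
  L(x, lambda) = (1/2) x^T Q x + c^T x + lambda^T (A x - b)
Stationarity (grad_x L = 0): Q x + c + A^T lambda = 0.
Primal feasibility: A x = b.

This gives the KKT block system:
  [ Q   A^T ] [ x     ]   [-c ]
  [ A    0  ] [ lambda ] = [ b ]

Solving the linear system:
  x*      = (0.0909, -0.9091)
  lambda* = (-1.7879)
  f(x*)   = 1.9545

x* = (0.0909, -0.9091), lambda* = (-1.7879)


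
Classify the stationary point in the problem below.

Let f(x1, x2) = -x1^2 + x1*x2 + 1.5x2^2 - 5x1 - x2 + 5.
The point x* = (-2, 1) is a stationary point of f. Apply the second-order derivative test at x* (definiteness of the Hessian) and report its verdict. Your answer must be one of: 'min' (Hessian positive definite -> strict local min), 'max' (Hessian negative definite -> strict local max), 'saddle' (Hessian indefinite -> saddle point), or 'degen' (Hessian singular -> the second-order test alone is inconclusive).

Compute the Hessian H = grad^2 f:
  H = [[-2, 1], [1, 3]]
Verify stationarity: grad f(x*) = H x* + g = (0, 0).
Eigenvalues of H: -2.1926, 3.1926.
Eigenvalues have mixed signs, so H is indefinite -> x* is a saddle point.

saddle


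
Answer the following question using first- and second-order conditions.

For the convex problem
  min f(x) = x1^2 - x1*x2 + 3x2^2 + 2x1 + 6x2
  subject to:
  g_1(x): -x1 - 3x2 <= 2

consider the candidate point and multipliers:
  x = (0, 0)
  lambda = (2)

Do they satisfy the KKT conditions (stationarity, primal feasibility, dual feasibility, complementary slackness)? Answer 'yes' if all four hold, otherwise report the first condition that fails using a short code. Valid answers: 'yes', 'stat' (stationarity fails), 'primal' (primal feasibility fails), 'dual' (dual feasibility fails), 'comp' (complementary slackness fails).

Gradient of f: grad f(x) = Q x + c = (2, 6)
Constraint values g_i(x) = a_i^T x - b_i:
  g_1((0, 0)) = -2
Stationarity residual: grad f(x) + sum_i lambda_i a_i = (0, 0)
  -> stationarity OK
Primal feasibility (all g_i <= 0): OK
Dual feasibility (all lambda_i >= 0): OK
Complementary slackness (lambda_i * g_i(x) = 0 for all i): FAILS

Verdict: the first failing condition is complementary_slackness -> comp.

comp


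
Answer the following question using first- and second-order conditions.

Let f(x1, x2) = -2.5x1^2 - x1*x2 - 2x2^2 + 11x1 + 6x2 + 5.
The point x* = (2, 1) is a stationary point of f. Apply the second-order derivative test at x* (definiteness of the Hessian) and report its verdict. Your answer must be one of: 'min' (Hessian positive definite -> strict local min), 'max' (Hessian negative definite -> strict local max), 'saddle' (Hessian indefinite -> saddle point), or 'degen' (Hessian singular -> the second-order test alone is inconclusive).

Compute the Hessian H = grad^2 f:
  H = [[-5, -1], [-1, -4]]
Verify stationarity: grad f(x*) = H x* + g = (0, 0).
Eigenvalues of H: -5.618, -3.382.
Both eigenvalues < 0, so H is negative definite -> x* is a strict local max.

max


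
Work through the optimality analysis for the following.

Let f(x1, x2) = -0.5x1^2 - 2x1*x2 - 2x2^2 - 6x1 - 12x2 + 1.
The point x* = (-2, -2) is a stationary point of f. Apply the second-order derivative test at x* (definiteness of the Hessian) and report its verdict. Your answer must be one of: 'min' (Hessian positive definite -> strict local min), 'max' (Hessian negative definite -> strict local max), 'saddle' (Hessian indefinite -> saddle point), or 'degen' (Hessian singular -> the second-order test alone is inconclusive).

Compute the Hessian H = grad^2 f:
  H = [[-1, -2], [-2, -4]]
Verify stationarity: grad f(x*) = H x* + g = (0, 0).
Eigenvalues of H: -5, 0.
H has a zero eigenvalue (singular; negative semidefinite but not definite), so H is neither positive definite, negative definite, nor indefinite. The second-order test alone is inconclusive -> degen.
(Indeed, f is constant along the null direction of H through x*, so x* is not a strict local extremum.)

degen


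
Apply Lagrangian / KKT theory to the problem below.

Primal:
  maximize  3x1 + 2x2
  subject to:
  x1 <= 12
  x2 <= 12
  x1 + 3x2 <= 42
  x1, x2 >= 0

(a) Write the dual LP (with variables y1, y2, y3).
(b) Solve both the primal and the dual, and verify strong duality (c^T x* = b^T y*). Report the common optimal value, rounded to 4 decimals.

The standard primal-dual pair for 'max c^T x s.t. A x <= b, x >= 0' is:
  Dual:  min b^T y  s.t.  A^T y >= c,  y >= 0.

So the dual LP is:
  minimize  12y1 + 12y2 + 42y3
  subject to:
    y1 + y3 >= 3
    y2 + 3y3 >= 2
    y1, y2, y3 >= 0

Solving the primal: x* = (12, 10).
  primal value c^T x* = 56.
Solving the dual: y* = (2.3333, 0, 0.6667).
  dual value b^T y* = 56.
Strong duality: c^T x* = b^T y*. Confirmed.

56


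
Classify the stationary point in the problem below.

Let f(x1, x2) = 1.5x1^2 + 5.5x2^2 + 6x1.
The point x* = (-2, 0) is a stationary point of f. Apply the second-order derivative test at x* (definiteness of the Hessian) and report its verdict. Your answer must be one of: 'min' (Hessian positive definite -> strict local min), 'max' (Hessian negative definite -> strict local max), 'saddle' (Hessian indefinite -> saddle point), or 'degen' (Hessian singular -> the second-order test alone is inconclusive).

Compute the Hessian H = grad^2 f:
  H = [[3, 0], [0, 11]]
Verify stationarity: grad f(x*) = H x* + g = (0, 0).
Eigenvalues of H: 3, 11.
Both eigenvalues > 0, so H is positive definite -> x* is a strict local min.

min


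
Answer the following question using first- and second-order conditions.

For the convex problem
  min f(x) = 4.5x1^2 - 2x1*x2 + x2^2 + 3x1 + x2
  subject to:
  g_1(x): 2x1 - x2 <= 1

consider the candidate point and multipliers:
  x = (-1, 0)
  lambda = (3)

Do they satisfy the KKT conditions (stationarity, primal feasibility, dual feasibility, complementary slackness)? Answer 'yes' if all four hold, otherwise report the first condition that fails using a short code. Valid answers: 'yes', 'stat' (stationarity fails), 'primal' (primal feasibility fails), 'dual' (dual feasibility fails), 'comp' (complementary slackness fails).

Gradient of f: grad f(x) = Q x + c = (-6, 3)
Constraint values g_i(x) = a_i^T x - b_i:
  g_1((-1, 0)) = -3
Stationarity residual: grad f(x) + sum_i lambda_i a_i = (0, 0)
  -> stationarity OK
Primal feasibility (all g_i <= 0): OK
Dual feasibility (all lambda_i >= 0): OK
Complementary slackness (lambda_i * g_i(x) = 0 for all i): FAILS

Verdict: the first failing condition is complementary_slackness -> comp.

comp


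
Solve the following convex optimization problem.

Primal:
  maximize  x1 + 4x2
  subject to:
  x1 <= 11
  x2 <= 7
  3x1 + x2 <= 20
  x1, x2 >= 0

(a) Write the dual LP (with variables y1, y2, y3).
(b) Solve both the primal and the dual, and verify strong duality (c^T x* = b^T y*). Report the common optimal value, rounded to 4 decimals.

The standard primal-dual pair for 'max c^T x s.t. A x <= b, x >= 0' is:
  Dual:  min b^T y  s.t.  A^T y >= c,  y >= 0.

So the dual LP is:
  minimize  11y1 + 7y2 + 20y3
  subject to:
    y1 + 3y3 >= 1
    y2 + y3 >= 4
    y1, y2, y3 >= 0

Solving the primal: x* = (4.3333, 7).
  primal value c^T x* = 32.3333.
Solving the dual: y* = (0, 3.6667, 0.3333).
  dual value b^T y* = 32.3333.
Strong duality: c^T x* = b^T y*. Confirmed.

32.3333


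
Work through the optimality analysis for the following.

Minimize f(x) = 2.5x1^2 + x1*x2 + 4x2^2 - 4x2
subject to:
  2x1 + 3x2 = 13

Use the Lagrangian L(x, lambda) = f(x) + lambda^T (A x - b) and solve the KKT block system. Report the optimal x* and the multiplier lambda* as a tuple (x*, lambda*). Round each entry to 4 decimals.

Form the Lagrangian:
  L(x, lambda) = (1/2) x^T Q x + c^T x + lambda^T (A x - b)
Stationarity (grad_x L = 0): Q x + c + A^T lambda = 0.
Primal feasibility: A x = b.

This gives the KKT block system:
  [ Q   A^T ] [ x     ]   [-c ]
  [ A    0  ] [ lambda ] = [ b ]

Solving the linear system:
  x*      = (2.2308, 2.8462)
  lambda* = (-7)
  f(x*)   = 39.8077

x* = (2.2308, 2.8462), lambda* = (-7)


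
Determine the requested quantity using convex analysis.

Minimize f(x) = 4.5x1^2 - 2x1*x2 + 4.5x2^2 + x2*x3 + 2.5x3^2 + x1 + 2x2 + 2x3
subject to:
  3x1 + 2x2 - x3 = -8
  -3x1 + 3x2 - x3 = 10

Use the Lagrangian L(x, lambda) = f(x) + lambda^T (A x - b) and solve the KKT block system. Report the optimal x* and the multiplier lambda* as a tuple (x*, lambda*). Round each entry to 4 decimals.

Form the Lagrangian:
  L(x, lambda) = (1/2) x^T Q x + c^T x + lambda^T (A x - b)
Stationarity (grad_x L = 0): Q x + c + A^T lambda = 0.
Primal feasibility: A x = b.

This gives the KKT block system:
  [ Q   A^T ] [ x     ]   [-c ]
  [ A    0  ] [ lambda ] = [ b ]

Solving the linear system:
  x*      = (-2.982, 0.1078, -0.7305)
  lambda* = (3.57, -5.1146)
  f(x*)   = 37.7395

x* = (-2.982, 0.1078, -0.7305), lambda* = (3.57, -5.1146)


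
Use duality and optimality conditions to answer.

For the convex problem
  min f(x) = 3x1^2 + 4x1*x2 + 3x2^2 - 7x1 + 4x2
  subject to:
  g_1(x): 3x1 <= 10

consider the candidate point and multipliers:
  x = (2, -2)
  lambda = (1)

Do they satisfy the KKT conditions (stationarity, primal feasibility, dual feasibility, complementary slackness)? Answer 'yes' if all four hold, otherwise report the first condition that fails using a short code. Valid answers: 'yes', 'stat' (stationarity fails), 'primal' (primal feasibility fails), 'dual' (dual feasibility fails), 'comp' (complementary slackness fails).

Gradient of f: grad f(x) = Q x + c = (-3, 0)
Constraint values g_i(x) = a_i^T x - b_i:
  g_1((2, -2)) = -4
Stationarity residual: grad f(x) + sum_i lambda_i a_i = (0, 0)
  -> stationarity OK
Primal feasibility (all g_i <= 0): OK
Dual feasibility (all lambda_i >= 0): OK
Complementary slackness (lambda_i * g_i(x) = 0 for all i): FAILS

Verdict: the first failing condition is complementary_slackness -> comp.

comp


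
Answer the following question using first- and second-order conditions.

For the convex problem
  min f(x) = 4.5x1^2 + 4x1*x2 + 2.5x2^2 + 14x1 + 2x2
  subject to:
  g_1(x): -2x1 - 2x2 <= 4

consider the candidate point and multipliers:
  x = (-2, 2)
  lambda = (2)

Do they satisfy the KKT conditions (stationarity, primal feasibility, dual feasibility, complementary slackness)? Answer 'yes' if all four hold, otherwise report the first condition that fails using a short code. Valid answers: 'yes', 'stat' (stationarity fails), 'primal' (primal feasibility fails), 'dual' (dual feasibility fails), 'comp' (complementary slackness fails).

Gradient of f: grad f(x) = Q x + c = (4, 4)
Constraint values g_i(x) = a_i^T x - b_i:
  g_1((-2, 2)) = -4
Stationarity residual: grad f(x) + sum_i lambda_i a_i = (0, 0)
  -> stationarity OK
Primal feasibility (all g_i <= 0): OK
Dual feasibility (all lambda_i >= 0): OK
Complementary slackness (lambda_i * g_i(x) = 0 for all i): FAILS

Verdict: the first failing condition is complementary_slackness -> comp.

comp


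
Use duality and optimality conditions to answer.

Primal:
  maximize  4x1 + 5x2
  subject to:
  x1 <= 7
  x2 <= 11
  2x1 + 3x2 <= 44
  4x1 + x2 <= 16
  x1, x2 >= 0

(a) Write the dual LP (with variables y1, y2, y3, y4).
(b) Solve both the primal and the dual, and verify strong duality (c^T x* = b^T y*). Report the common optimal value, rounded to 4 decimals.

The standard primal-dual pair for 'max c^T x s.t. A x <= b, x >= 0' is:
  Dual:  min b^T y  s.t.  A^T y >= c,  y >= 0.

So the dual LP is:
  minimize  7y1 + 11y2 + 44y3 + 16y4
  subject to:
    y1 + 2y3 + 4y4 >= 4
    y2 + 3y3 + y4 >= 5
    y1, y2, y3, y4 >= 0

Solving the primal: x* = (1.25, 11).
  primal value c^T x* = 60.
Solving the dual: y* = (0, 4, 0, 1).
  dual value b^T y* = 60.
Strong duality: c^T x* = b^T y*. Confirmed.

60


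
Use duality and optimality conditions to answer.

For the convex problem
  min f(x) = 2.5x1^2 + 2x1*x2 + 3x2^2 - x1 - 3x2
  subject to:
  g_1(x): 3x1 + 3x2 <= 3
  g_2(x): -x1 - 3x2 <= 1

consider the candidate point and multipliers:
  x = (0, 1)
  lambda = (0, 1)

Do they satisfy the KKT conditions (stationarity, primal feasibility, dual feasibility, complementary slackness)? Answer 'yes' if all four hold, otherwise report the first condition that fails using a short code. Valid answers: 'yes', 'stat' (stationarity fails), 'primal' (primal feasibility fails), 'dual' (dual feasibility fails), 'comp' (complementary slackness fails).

Gradient of f: grad f(x) = Q x + c = (1, 3)
Constraint values g_i(x) = a_i^T x - b_i:
  g_1((0, 1)) = 0
  g_2((0, 1)) = -4
Stationarity residual: grad f(x) + sum_i lambda_i a_i = (0, 0)
  -> stationarity OK
Primal feasibility (all g_i <= 0): OK
Dual feasibility (all lambda_i >= 0): OK
Complementary slackness (lambda_i * g_i(x) = 0 for all i): FAILS

Verdict: the first failing condition is complementary_slackness -> comp.

comp


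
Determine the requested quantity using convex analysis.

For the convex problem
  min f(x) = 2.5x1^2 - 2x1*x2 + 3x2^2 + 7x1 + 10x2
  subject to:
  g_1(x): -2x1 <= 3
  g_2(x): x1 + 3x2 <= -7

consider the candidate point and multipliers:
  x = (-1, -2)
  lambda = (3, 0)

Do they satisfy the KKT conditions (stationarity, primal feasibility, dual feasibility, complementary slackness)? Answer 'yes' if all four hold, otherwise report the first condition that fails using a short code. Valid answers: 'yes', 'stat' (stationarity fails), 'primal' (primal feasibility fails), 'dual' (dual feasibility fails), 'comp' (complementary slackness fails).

Gradient of f: grad f(x) = Q x + c = (6, 0)
Constraint values g_i(x) = a_i^T x - b_i:
  g_1((-1, -2)) = -1
  g_2((-1, -2)) = 0
Stationarity residual: grad f(x) + sum_i lambda_i a_i = (0, 0)
  -> stationarity OK
Primal feasibility (all g_i <= 0): OK
Dual feasibility (all lambda_i >= 0): OK
Complementary slackness (lambda_i * g_i(x) = 0 for all i): FAILS

Verdict: the first failing condition is complementary_slackness -> comp.

comp


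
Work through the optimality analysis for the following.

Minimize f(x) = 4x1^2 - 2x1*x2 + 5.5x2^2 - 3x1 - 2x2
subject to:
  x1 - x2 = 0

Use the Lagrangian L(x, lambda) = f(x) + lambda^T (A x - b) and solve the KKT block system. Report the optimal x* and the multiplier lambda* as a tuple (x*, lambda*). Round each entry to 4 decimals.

Form the Lagrangian:
  L(x, lambda) = (1/2) x^T Q x + c^T x + lambda^T (A x - b)
Stationarity (grad_x L = 0): Q x + c + A^T lambda = 0.
Primal feasibility: A x = b.

This gives the KKT block system:
  [ Q   A^T ] [ x     ]   [-c ]
  [ A    0  ] [ lambda ] = [ b ]

Solving the linear system:
  x*      = (0.3333, 0.3333)
  lambda* = (1)
  f(x*)   = -0.8333

x* = (0.3333, 0.3333), lambda* = (1)


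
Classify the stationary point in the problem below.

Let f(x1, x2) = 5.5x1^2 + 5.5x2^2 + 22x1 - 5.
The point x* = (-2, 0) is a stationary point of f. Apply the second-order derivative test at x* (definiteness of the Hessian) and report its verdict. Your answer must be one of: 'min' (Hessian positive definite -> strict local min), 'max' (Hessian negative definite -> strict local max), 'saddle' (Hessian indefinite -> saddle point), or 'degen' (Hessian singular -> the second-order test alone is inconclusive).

Compute the Hessian H = grad^2 f:
  H = [[11, 0], [0, 11]]
Verify stationarity: grad f(x*) = H x* + g = (0, 0).
Eigenvalues of H: 11, 11.
Both eigenvalues > 0, so H is positive definite -> x* is a strict local min.

min


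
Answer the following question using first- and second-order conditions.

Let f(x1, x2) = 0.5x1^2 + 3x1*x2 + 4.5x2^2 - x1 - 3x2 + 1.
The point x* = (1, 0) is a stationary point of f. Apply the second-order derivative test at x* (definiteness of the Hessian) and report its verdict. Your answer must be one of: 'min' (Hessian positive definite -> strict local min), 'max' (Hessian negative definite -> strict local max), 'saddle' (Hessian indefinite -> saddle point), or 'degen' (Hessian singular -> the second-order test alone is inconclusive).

Compute the Hessian H = grad^2 f:
  H = [[1, 3], [3, 9]]
Verify stationarity: grad f(x*) = H x* + g = (0, 0).
Eigenvalues of H: 0, 10.
H has a zero eigenvalue (singular; positive semidefinite but not definite), so H is neither positive definite, negative definite, nor indefinite. The second-order test alone is inconclusive -> degen.
(Indeed, f is constant along the null direction of H through x*, so x* is not a strict local extremum.)

degen


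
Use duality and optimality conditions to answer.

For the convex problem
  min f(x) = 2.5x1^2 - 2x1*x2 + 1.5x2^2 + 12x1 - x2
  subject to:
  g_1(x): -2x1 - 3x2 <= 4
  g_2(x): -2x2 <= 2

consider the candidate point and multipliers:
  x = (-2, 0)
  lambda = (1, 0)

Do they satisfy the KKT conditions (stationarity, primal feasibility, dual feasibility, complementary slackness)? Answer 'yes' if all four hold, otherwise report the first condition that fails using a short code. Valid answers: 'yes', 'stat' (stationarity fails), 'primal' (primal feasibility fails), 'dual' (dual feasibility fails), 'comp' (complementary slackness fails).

Gradient of f: grad f(x) = Q x + c = (2, 3)
Constraint values g_i(x) = a_i^T x - b_i:
  g_1((-2, 0)) = 0
  g_2((-2, 0)) = -2
Stationarity residual: grad f(x) + sum_i lambda_i a_i = (0, 0)
  -> stationarity OK
Primal feasibility (all g_i <= 0): OK
Dual feasibility (all lambda_i >= 0): OK
Complementary slackness (lambda_i * g_i(x) = 0 for all i): OK

Verdict: yes, KKT holds.

yes
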